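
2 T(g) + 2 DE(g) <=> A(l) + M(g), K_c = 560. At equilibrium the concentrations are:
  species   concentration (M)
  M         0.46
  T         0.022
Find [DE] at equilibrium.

(A is a pure liquid — omitted from K_c.)
At equilibrium, K_c = [M] / ([T]²·[DE]²) = 560.
(0.46) / ((0.022)²·([DE])²) = 560
[DE]² = 1.70 ⇒ [DE] = 1.3 M

[DE] = 1.3 M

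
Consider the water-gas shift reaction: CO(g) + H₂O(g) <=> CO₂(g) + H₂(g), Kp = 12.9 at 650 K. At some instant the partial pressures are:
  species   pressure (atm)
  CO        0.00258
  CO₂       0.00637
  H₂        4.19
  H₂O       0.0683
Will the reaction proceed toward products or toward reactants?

Qp = P(CO₂)·P(H₂) / (P(CO)·P(H₂O)) = (0.00637)·(4.19) / ((0.00258)·(0.0683)) = 151
Qp = 151 > Kp = 12.9, so the reverse reaction proceeds.

to the left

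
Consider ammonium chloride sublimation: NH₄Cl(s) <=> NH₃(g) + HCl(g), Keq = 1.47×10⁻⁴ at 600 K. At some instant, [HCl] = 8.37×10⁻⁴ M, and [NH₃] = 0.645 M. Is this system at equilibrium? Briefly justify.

no; Q > K, reaction proceeds in reverse

(NH₄Cl is a pure solid — omitted from Q.)
Q = [NH₃]·[HCl] = (0.645)·(8.37×10⁻⁴) = 5.40×10⁻⁴
Q = 5.40×10⁻⁴ > Keq = 1.47×10⁻⁴: net reverse reaction.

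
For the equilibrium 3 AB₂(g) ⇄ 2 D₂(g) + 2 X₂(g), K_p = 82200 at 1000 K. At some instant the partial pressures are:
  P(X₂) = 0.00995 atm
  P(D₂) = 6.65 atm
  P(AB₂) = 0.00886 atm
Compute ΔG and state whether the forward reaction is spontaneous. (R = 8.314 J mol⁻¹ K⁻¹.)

ΔG = -21.4 kJ/mol; the forward reaction is spontaneous

Q_p = P(D₂)²·P(X₂)² / P(AB₂)³ = (6.65)²·(0.00995)² / (0.00886)³ = 6290
ΔG = RT ln(Q_p/K_p) = (8.314 J mol⁻¹ K⁻¹)(1000 K) × ln(6290/82200)
   = (8.314 kJ/mol)(-2.570) = -21.4 kJ/mol
ΔG < 0, so the forward reaction is spontaneous (proceeds forward).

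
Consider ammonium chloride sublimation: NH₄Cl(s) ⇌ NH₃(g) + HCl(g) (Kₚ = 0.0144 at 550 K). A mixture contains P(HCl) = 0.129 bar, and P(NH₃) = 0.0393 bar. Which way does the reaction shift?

forward (toward products)

(NH₄Cl is a pure solid — omitted from Qₚ.)
Qₚ = P(NH₃)·P(HCl) = (0.0393)·(0.129) = 0.00507
Qₚ = 0.00507 < Kₚ = 0.0144, so the forward reaction proceeds.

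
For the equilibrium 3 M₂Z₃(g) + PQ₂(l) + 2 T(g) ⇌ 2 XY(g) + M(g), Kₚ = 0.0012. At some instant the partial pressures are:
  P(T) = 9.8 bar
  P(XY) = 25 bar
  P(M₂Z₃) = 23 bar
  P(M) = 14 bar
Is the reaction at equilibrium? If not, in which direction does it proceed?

in the reverse direction

(PQ₂ is a pure liquid — omitted from Qₚ.)
Qₚ = P(XY)²·P(M) / (P(M₂Z₃)³·P(T)²) = (25)²·(14) / ((23)³·(9.8)²) = 0.0075
Qₚ = 0.0075 > Kₚ = 0.0012, so the reverse reaction proceeds.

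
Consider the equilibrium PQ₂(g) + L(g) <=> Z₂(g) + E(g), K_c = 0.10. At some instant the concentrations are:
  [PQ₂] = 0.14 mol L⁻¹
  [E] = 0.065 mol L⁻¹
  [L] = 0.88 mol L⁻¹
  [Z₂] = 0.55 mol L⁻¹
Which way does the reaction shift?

reverse (toward reactants)

Q_c = [Z₂]·[E] / ([PQ₂]·[L]) = (0.55)·(0.065) / ((0.14)·(0.88)) = 0.29
Q_c = 0.29 > K_c = 0.10, so the reverse reaction proceeds.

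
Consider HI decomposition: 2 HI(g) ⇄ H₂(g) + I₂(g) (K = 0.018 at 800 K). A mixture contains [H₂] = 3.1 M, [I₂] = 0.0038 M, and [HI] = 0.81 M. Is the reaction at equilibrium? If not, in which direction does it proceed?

Q = [H₂]·[I₂] / [HI]² = (3.1)·(0.0038) / (0.81)² = 0.018
Q = 0.018 = K, so the system is already at equilibrium.

no net change (already at equilibrium)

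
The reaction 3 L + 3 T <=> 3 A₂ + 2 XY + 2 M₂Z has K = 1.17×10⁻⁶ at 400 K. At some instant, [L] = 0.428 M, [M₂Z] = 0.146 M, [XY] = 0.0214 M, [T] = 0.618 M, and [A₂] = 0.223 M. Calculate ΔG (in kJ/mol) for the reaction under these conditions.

Q = [A₂]³·[XY]²·[M₂Z]² / ([L]³·[T]³) = (0.223)³·(0.0214)²·(0.146)² / ((0.428)³·(0.618)³) = 5.85×10⁻⁶
ΔG = RT ln(Q/K) = (8.314 J mol⁻¹ K⁻¹)(400 K) × ln(5.85×10⁻⁶/1.17×10⁻⁶)
   = (3.326 kJ/mol)(1.609) = 5.35 kJ/mol
ΔG > 0, so the forward reaction is non-spontaneous (proceeds in reverse).

ΔG = 5.35 kJ/mol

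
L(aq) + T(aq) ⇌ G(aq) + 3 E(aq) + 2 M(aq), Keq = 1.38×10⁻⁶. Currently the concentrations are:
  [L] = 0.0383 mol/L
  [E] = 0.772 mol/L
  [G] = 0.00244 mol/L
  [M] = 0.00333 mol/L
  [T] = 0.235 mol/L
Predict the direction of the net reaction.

neither direction; the system is at equilibrium

Q = [G]·[E]³·[M]² / ([L]·[T]) = (0.00244)·(0.772)³·(0.00333)² / ((0.0383)·(0.235)) = 1.38×10⁻⁶
Q = 1.38×10⁻⁶ = Keq, so the system is already at equilibrium.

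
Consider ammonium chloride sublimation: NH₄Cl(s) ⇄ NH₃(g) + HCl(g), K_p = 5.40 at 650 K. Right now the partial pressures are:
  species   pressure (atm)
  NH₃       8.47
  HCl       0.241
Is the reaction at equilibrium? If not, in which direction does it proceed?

forward (toward products)

(NH₄Cl is a pure solid — omitted from Q_p.)
Q_p = P(NH₃)·P(HCl) = (8.47)·(0.241) = 2.04
Q_p = 2.04 < K_p = 5.40, so the forward reaction proceeds.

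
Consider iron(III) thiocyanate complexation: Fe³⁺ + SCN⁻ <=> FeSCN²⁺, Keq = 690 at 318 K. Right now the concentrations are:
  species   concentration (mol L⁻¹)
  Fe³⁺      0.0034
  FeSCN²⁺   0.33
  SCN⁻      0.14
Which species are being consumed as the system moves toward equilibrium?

none (at equilibrium)

Q = [FeSCN²⁺] / ([Fe³⁺]·[SCN⁻]) = (0.33) / ((0.0034)·(0.14)) = 690
Q = 690 = Keq; the system is at equilibrium.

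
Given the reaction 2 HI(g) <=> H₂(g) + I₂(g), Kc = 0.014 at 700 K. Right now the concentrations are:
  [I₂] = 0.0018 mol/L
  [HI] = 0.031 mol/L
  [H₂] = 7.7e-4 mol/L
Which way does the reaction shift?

toward products

Qc = [H₂]·[I₂] / [HI]² = (7.7e-4)·(0.0018) / (0.031)² = 0.0014
Qc = 0.0014 < Kc = 0.014, so the forward reaction proceeds.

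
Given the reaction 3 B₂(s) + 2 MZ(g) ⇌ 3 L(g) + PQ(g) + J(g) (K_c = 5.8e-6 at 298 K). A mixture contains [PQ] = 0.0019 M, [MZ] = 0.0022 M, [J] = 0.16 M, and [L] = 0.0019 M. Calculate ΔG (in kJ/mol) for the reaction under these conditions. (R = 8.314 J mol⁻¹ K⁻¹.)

ΔG = -6.44 kJ/mol

(B₂ is a pure solid — omitted from Q_c.)
Q_c = [L]³·[PQ]·[J] / [MZ]² = (0.0019)³·(0.0019)·(0.16) / (0.0022)² = 4.31e-7
ΔG = RT ln(Q_c/K_c) = (8.314 J mol⁻¹ K⁻¹)(298 K) × ln(4.31e-7/5.8e-6)
   = (2.478 kJ/mol)(-2.600) = -6.44 kJ/mol
ΔG < 0, so the forward reaction is spontaneous (proceeds forward).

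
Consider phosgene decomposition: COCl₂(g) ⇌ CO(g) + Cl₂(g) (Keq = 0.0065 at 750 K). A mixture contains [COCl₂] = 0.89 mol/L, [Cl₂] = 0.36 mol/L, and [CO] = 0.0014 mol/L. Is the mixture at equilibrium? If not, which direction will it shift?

no; Q < K, reaction proceeds forward

Q = [CO]·[Cl₂] / [COCl₂] = (0.0014)·(0.36) / (0.89) = 5.7e-4
Q = 5.7e-4 < Keq = 0.0065: net forward reaction.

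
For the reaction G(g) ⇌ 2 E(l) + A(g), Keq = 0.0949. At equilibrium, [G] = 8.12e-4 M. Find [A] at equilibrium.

(E is a pure liquid — omitted from Keq.)
At equilibrium, Keq = [A] / [G] = 0.0949.
([A]) / (8.12e-4) = 0.0949
[A] = 7.71e-5 M

[A] = 7.71e-5 M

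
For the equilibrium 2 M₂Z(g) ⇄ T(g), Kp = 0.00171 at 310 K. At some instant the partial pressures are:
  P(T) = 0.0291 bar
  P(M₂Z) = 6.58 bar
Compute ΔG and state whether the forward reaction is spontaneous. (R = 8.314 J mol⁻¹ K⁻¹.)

Qp = P(T) / P(M₂Z)² = (0.0291) / (6.58)² = 6.72×10⁻⁴
ΔG = RT ln(Qp/Kp) = (8.314 J mol⁻¹ K⁻¹)(310 K) × ln(6.72×10⁻⁴/0.00171)
   = (2.577 kJ/mol)(-0.9340) = -2.41 kJ/mol
ΔG < 0, so the forward reaction is spontaneous (proceeds forward).

ΔG = -2.41 kJ/mol; the forward reaction is spontaneous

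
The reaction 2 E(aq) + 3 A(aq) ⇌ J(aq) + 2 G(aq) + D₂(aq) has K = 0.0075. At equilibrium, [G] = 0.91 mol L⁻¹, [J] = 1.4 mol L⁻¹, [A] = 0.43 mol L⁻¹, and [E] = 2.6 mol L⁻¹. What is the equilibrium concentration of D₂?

At equilibrium, K = [J]·[G]²·[D₂] / ([E]²·[A]³) = 0.0075.
(1.4)·(0.91)²·([D₂]) / ((2.6)²·(0.43)³) = 0.0075
[D₂] = 0.00348 = 0.0035 mol L⁻¹

[D₂] = 0.0035 mol L⁻¹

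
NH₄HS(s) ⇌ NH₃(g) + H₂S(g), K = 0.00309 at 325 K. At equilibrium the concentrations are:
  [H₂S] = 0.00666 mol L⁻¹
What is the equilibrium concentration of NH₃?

[NH₃] = 0.464 mol L⁻¹

(NH₄HS is a pure solid — omitted from K.)
At equilibrium, K = [NH₃]·[H₂S] = 0.00309.
([NH₃])·(0.00666) = 0.00309
[NH₃] = 0.464 mol L⁻¹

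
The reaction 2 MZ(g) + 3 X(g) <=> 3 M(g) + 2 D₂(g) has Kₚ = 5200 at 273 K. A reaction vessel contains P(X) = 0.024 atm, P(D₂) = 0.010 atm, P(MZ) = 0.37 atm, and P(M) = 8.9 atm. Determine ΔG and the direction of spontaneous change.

ΔG = 4.47 kJ/mol; the forward reaction is non-spontaneous

Qₚ = P(M)³·P(D₂)² / (P(MZ)²·P(X)³) = (8.9)³·(0.010)² / ((0.37)²·(0.024)³) = 37300
ΔG = RT ln(Qₚ/Kₚ) = (8.314 J mol⁻¹ K⁻¹)(273 K) × ln(37300/5200)
   = (2.270 kJ/mol)(1.970) = 4.47 kJ/mol
ΔG > 0, so the forward reaction is non-spontaneous (proceeds in reverse).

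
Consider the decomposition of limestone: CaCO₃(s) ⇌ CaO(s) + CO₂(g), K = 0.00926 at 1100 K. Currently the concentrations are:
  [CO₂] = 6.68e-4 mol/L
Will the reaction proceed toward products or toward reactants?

forward (toward products)

(CaCO₃, CaO are pure solids — omitted from Q.)
Q = [CO₂] = 6.68e-4
Q = 6.68e-4 < K = 0.00926, so the forward reaction proceeds.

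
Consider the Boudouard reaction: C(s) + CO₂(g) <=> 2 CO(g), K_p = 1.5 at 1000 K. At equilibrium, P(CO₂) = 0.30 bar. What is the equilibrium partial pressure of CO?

(C is a pure solid — omitted from K_p.)
At equilibrium, K_p = P(CO)² / P(CO₂) = 1.5.
(P(CO))² / (0.30) = 1.5
P(CO)² = 0.450 ⇒ P(CO) = 0.67 bar

P(CO) = 0.67 bar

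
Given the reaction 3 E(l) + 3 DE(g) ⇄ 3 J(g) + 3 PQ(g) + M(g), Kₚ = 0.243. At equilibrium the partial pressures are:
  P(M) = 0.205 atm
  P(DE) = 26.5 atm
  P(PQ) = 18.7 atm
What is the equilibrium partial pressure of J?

P(J) = 1.50 atm

(E is a pure liquid — omitted from Kₚ.)
At equilibrium, Kₚ = P(J)³·P(PQ)³·P(M) / P(DE)³ = 0.243.
(P(J))³·(18.7)³·(0.205) / (26.5)³ = 0.243
P(J)³ = 3.37 ⇒ P(J) = 1.50 atm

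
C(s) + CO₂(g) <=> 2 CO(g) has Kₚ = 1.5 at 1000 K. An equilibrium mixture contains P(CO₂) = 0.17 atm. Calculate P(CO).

P(CO) = 0.50 atm

(C is a pure solid — omitted from Kₚ.)
At equilibrium, Kₚ = P(CO)² / P(CO₂) = 1.5.
(P(CO))² / (0.17) = 1.5
P(CO)² = 0.255 ⇒ P(CO) = 0.50 atm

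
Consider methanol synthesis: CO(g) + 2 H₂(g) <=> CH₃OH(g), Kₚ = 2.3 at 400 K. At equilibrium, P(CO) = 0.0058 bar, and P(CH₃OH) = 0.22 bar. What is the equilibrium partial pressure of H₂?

At equilibrium, Kₚ = P(CH₃OH) / (P(CO)·P(H₂)²) = 2.3.
(0.22) / ((0.0058)·(P(H₂))²) = 2.3
P(H₂)² = 16.5 ⇒ P(H₂) = 4.1 bar

P(H₂) = 4.1 bar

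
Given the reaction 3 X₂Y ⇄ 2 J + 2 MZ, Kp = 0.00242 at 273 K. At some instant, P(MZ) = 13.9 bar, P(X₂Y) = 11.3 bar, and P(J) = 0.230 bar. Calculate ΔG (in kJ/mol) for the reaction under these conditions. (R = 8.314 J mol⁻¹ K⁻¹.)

ΔG = 2.44 kJ/mol

Qp = P(J)²·P(MZ)² / P(X₂Y)³ = (0.230)²·(13.9)² / (11.3)³ = 0.00708
ΔG = RT ln(Qp/Kp) = (8.314 J mol⁻¹ K⁻¹)(273 K) × ln(0.00708/0.00242)
   = (2.270 kJ/mol)(1.074) = 2.44 kJ/mol
ΔG > 0, so the forward reaction is non-spontaneous (proceeds in reverse).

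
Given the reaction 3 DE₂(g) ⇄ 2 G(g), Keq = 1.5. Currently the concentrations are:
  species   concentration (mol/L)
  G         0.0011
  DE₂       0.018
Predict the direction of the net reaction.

to the right

Q = [G]² / [DE₂]³ = (0.0011)² / (0.018)³ = 0.21
Q = 0.21 < Keq = 1.5, so the forward reaction proceeds.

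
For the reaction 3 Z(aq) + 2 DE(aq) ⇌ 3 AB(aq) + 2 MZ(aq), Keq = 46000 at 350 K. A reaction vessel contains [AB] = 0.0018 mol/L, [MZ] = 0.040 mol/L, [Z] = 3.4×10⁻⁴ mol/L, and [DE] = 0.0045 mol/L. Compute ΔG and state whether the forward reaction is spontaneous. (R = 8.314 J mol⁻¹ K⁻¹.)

ΔG = -3.98 kJ/mol; the forward reaction is spontaneous

Q = [AB]³·[MZ]² / ([Z]³·[DE]²) = (0.0018)³·(0.040)² / ((3.4×10⁻⁴)³·(0.0045)²) = 11700
ΔG = RT ln(Q/Keq) = (8.314 J mol⁻¹ K⁻¹)(350 K) × ln(11700/46000)
   = (2.910 kJ/mol)(-1.369) = -3.98 kJ/mol
ΔG < 0, so the forward reaction is spontaneous (proceeds forward).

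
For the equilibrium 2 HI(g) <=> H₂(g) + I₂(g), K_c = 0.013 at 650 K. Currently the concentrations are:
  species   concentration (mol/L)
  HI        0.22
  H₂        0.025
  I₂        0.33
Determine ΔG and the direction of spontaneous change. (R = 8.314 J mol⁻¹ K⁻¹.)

Q_c = [H₂]·[I₂] / [HI]² = (0.025)·(0.33) / (0.22)² = 0.170
ΔG = RT ln(Q_c/K_c) = (8.314 J mol⁻¹ K⁻¹)(650 K) × ln(0.170/0.013)
   = (5.404 kJ/mol)(2.571) = 13.9 kJ/mol
ΔG > 0, so the forward reaction is non-spontaneous (proceeds in reverse).

ΔG = 13.9 kJ/mol; the forward reaction is non-spontaneous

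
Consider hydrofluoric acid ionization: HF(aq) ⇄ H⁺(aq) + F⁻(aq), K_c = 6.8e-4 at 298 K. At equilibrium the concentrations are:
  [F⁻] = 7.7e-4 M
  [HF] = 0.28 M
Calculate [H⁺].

[H⁺] = 0.25 M

At equilibrium, K_c = [H⁺]·[F⁻] / [HF] = 6.8e-4.
([H⁺])·(7.7e-4) / (0.28) = 6.8e-4
[H⁺] = 0.247 = 0.25 M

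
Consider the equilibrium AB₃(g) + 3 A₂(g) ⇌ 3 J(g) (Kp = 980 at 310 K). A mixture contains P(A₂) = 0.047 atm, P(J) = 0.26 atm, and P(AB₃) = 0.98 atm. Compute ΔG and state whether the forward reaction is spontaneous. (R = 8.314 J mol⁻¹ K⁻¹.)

Qp = P(J)³ / (P(AB₃)·P(A₂)³) = (0.26)³ / ((0.98)·(0.047)³) = 173
ΔG = RT ln(Qp/Kp) = (8.314 J mol⁻¹ K⁻¹)(310 K) × ln(173/980)
   = (2.577 kJ/mol)(-1.734) = -4.47 kJ/mol
ΔG < 0, so the forward reaction is spontaneous (proceeds forward).

ΔG = -4.47 kJ/mol; the forward reaction is spontaneous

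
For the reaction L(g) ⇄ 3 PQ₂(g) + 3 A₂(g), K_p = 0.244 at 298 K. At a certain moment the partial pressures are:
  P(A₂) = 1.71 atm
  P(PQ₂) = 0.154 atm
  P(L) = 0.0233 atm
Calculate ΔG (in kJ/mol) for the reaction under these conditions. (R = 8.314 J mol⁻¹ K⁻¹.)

Q_p = P(PQ₂)³·P(A₂)³ / P(L) = (0.154)³·(1.71)³ / (0.0233) = 0.784
ΔG = RT ln(Q_p/K_p) = (8.314 J mol⁻¹ K⁻¹)(298 K) × ln(0.784/0.244)
   = (2.478 kJ/mol)(1.167) = 2.89 kJ/mol
ΔG > 0, so the forward reaction is non-spontaneous (proceeds in reverse).

ΔG = 2.89 kJ/mol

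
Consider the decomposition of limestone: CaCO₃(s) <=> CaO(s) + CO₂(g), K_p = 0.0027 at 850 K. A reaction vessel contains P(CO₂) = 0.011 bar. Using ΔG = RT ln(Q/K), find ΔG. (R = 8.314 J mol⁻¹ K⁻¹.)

ΔG = 9.93 kJ/mol

(CaCO₃, CaO are pure solids — omitted from Q_p.)
Q_p = P(CO₂) = 0.0110
ΔG = RT ln(Q_p/K_p) = (8.314 J mol⁻¹ K⁻¹)(850 K) × ln(0.0110/0.0027)
   = (7.067 kJ/mol)(1.405) = 9.93 kJ/mol
ΔG > 0, so the forward reaction is non-spontaneous (proceeds in reverse).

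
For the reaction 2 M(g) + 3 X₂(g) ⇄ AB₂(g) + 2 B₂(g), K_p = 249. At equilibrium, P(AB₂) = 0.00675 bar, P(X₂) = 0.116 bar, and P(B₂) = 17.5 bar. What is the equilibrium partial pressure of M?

P(M) = 2.31 bar

At equilibrium, K_p = P(AB₂)·P(B₂)² / (P(M)²·P(X₂)³) = 249.
(0.00675)·(17.5)² / ((P(M))²·(0.116)³) = 249
P(M)² = 5.32 ⇒ P(M) = 2.31 bar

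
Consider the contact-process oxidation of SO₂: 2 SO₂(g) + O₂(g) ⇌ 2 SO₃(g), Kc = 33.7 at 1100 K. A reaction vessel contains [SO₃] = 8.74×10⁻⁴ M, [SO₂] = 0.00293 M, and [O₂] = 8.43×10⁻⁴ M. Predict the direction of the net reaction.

toward reactants

Qc = [SO₃]² / ([SO₂]²·[O₂]) = (8.74×10⁻⁴)² / ((0.00293)²·(8.43×10⁻⁴)) = 106
Qc = 106 > Kc = 33.7, so the reverse reaction proceeds.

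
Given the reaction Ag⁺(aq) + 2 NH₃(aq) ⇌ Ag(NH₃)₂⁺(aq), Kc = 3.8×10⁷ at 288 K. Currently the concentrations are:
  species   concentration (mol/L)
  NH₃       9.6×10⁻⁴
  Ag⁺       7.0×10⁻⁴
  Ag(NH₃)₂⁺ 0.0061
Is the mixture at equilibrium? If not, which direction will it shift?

Qc = [Ag(NH₃)₂⁺] / ([Ag⁺]·[NH₃]²) = (0.0061) / ((7.0×10⁻⁴)·(9.6×10⁻⁴)²) = 9.5×10⁶
Qc = 9.5×10⁶ < Kc = 3.8×10⁷: net forward reaction.

no; Q < K, reaction proceeds forward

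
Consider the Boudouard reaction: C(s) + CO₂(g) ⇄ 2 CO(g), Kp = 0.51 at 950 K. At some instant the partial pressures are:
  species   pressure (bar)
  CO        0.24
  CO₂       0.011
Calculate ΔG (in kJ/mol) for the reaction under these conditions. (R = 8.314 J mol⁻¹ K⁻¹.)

(C is a pure solid — omitted from Qp.)
Qp = P(CO)² / P(CO₂) = (0.24)² / (0.011) = 5.24
ΔG = RT ln(Qp/Kp) = (8.314 J mol⁻¹ K⁻¹)(950 K) × ln(5.24/0.51)
   = (7.898 kJ/mol)(2.330) = 18.4 kJ/mol
ΔG > 0, so the forward reaction is non-spontaneous (proceeds in reverse).

ΔG = 18.4 kJ/mol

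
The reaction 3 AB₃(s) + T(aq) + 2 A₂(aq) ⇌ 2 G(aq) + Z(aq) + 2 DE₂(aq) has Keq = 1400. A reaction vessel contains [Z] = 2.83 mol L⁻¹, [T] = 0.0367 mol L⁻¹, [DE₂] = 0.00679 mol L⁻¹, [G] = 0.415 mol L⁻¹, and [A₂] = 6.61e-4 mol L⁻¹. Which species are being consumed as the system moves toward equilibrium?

none (at equilibrium)

(AB₃ is a pure solid — omitted from Q.)
Q = [G]²·[Z]·[DE₂]² / ([T]·[A₂]²) = (0.415)²·(2.83)·(0.00679)² / ((0.0367)·(6.61e-4)²) = 1400
Q = 1400 = Keq; the system is at equilibrium.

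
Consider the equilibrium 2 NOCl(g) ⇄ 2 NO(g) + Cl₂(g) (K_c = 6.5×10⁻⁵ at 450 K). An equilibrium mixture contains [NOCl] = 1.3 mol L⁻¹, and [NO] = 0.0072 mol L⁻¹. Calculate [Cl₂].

[Cl₂] = 2.1 mol L⁻¹

At equilibrium, K_c = [NO]²·[Cl₂] / [NOCl]² = 6.5×10⁻⁵.
(0.0072)²·([Cl₂]) / (1.3)² = 6.5×10⁻⁵
[Cl₂] = 2.12 = 2.1 mol L⁻¹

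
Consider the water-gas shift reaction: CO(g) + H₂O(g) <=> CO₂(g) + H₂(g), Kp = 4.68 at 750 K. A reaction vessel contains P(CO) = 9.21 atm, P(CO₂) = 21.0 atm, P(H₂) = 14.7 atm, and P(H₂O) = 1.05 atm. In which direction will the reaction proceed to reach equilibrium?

toward reactants

Qp = P(CO₂)·P(H₂) / (P(CO)·P(H₂O)) = (21.0)·(14.7) / ((9.21)·(1.05)) = 31.9
Qp = 31.9 > Kp = 4.68, so the reverse reaction proceeds.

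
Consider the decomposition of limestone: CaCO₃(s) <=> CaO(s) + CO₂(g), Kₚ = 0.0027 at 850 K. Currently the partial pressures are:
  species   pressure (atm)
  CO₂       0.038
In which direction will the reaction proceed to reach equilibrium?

(CaCO₃, CaO are pure solids — omitted from Qₚ.)
Qₚ = P(CO₂) = 0.038
Qₚ = 0.038 > Kₚ = 0.0027, so the reverse reaction proceeds.

in the reverse direction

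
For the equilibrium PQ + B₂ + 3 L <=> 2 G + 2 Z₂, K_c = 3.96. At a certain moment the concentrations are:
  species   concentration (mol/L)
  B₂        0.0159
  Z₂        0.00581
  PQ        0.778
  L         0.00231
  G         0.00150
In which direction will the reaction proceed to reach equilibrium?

Q_c = [G]²·[Z₂]² / ([PQ]·[B₂]·[L]³) = (0.00150)²·(0.00581)² / ((0.778)·(0.0159)·(0.00231)³) = 0.498
Q_c = 0.498 < K_c = 3.96, so the forward reaction proceeds.

toward products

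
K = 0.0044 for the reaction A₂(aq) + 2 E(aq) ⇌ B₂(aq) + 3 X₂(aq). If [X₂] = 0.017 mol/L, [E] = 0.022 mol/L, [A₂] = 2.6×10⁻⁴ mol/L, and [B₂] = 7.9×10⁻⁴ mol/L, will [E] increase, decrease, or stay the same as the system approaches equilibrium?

increase

Q = [B₂]·[X₂]³ / ([A₂]·[E]²) = (7.9×10⁻⁴)·(0.017)³ / ((2.6×10⁻⁴)·(0.022)²) = 0.031
Q = 0.031 > K = 0.0044: net reverse reaction.
E is a reactant, so it increases.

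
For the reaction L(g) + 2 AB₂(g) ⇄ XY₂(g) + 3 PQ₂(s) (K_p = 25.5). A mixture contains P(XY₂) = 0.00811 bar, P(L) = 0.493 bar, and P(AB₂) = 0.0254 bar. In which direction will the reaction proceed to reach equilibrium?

(PQ₂ is a pure solid — omitted from Q_p.)
Q_p = P(XY₂) / (P(L)·P(AB₂)²) = (0.00811) / ((0.493)·(0.0254)²) = 25.5
Q_p = 25.5 = K_p, so the system is already at equilibrium.

neither direction; the system is at equilibrium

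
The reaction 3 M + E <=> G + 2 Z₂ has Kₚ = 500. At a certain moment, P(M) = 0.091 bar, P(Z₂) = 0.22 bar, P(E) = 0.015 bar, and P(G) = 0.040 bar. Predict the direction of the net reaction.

Qₚ = P(G)·P(Z₂)² / (P(M)³·P(E)) = (0.040)·(0.22)² / ((0.091)³·(0.015)) = 170
Qₚ = 170 < Kₚ = 500, so the forward reaction proceeds.

in the forward direction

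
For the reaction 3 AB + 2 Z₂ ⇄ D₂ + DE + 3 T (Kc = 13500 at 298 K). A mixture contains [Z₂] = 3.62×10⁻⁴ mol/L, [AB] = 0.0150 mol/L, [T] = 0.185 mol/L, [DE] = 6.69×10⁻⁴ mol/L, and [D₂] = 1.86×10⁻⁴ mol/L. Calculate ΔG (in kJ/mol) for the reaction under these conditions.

Qc = [D₂]·[DE]·[T]³ / ([AB]³·[Z₂]²) = (1.86×10⁻⁴)·(6.69×10⁻⁴)·(0.185)³ / ((0.0150)³·(3.62×10⁻⁴)²) = 1780
ΔG = RT ln(Qc/Kc) = (8.314 J mol⁻¹ K⁻¹)(298 K) × ln(1780/13500)
   = (2.478 kJ/mol)(-2.026) = -5.02 kJ/mol
ΔG < 0, so the forward reaction is spontaneous (proceeds forward).

ΔG = -5.02 kJ/mol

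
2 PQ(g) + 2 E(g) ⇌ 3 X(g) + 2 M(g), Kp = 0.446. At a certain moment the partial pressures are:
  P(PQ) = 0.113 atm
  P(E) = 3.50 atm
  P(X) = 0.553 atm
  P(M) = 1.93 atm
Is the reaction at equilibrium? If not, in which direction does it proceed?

reverse (toward reactants)

Qp = P(X)³·P(M)² / (P(PQ)²·P(E)²) = (0.553)³·(1.93)² / ((0.113)²·(3.50)²) = 4.03
Qp = 4.03 > Kp = 0.446, so the reverse reaction proceeds.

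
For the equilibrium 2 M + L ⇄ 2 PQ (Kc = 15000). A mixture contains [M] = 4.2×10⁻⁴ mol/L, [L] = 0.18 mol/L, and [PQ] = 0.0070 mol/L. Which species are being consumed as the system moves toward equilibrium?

Qc = [PQ]² / ([M]²·[L]) = (0.0070)² / ((4.2×10⁻⁴)²·(0.18)) = 1500
Qc = 1500 < Kc = 15000: net forward reaction.

M, L (reactants)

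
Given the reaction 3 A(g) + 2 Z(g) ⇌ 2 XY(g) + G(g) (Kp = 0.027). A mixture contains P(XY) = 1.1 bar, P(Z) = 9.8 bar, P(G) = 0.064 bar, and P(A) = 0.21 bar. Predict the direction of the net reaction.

Qp = P(XY)²·P(G) / (P(A)³·P(Z)²) = (1.1)²·(0.064) / ((0.21)³·(9.8)²) = 0.087
Qp = 0.087 > Kp = 0.027, so the reverse reaction proceeds.

in the reverse direction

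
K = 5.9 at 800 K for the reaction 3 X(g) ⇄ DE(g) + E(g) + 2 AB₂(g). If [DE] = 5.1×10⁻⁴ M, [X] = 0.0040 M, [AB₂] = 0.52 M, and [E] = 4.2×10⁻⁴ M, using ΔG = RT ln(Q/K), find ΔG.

ΔG = -12.5 kJ/mol

Q = [DE]·[E]·[AB₂]² / [X]³ = (5.1×10⁻⁴)·(4.2×10⁻⁴)·(0.52)² / (0.0040)³ = 0.905
ΔG = RT ln(Q/K) = (8.314 J mol⁻¹ K⁻¹)(800 K) × ln(0.905/5.9)
   = (6.651 kJ/mol)(-1.875) = -12.5 kJ/mol
ΔG < 0, so the forward reaction is spontaneous (proceeds forward).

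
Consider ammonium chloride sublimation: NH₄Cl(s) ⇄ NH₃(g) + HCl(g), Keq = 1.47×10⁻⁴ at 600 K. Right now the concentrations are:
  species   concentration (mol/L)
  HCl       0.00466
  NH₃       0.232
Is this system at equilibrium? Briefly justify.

(NH₄Cl is a pure solid — omitted from Q.)
Q = [NH₃]·[HCl] = (0.232)·(0.00466) = 0.00108
Q = 0.00108 > Keq = 1.47×10⁻⁴: net reverse reaction.

no; Q > K, reaction proceeds in reverse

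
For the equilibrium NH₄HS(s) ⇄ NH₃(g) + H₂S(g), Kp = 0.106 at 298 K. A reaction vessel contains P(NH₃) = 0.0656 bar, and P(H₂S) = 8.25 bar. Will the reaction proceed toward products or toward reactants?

(NH₄HS is a pure solid — omitted from Qp.)
Qp = P(NH₃)·P(H₂S) = (0.0656)·(8.25) = 0.541
Qp = 0.541 > Kp = 0.106, so the reverse reaction proceeds.

toward reactants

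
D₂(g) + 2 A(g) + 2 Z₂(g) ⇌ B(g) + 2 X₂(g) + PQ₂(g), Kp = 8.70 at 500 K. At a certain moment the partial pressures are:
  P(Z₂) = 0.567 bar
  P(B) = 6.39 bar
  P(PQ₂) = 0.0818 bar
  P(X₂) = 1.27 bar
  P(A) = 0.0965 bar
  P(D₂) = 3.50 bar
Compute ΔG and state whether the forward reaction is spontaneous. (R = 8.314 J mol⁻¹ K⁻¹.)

Qp = P(B)·P(X₂)²·P(PQ₂) / (P(D₂)·P(A)²·P(Z₂)²) = (6.39)·(1.27)²·(0.0818) / ((3.50)·(0.0965)²·(0.567)²) = 80.5
ΔG = RT ln(Qp/Kp) = (8.314 J mol⁻¹ K⁻¹)(500 K) × ln(80.5/8.70)
   = (4.157 kJ/mol)(2.225) = 9.25 kJ/mol
ΔG > 0, so the forward reaction is non-spontaneous (proceeds in reverse).

ΔG = 9.25 kJ/mol; the forward reaction is non-spontaneous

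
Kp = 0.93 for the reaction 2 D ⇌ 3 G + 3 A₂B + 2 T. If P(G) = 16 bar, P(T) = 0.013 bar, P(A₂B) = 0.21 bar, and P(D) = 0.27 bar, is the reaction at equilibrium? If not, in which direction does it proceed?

toward products

Qp = P(G)³·P(A₂B)³·P(T)² / P(D)² = (16)³·(0.21)³·(0.013)² / (0.27)² = 0.088
Qp = 0.088 < Kp = 0.93, so the forward reaction proceeds.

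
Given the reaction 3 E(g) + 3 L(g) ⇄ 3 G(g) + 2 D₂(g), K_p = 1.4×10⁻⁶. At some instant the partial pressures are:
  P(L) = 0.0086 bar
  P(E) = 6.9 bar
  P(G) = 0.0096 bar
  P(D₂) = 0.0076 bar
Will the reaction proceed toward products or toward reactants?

Q_p = P(G)³·P(D₂)² / (P(E)³·P(L)³) = (0.0096)³·(0.0076)² / ((6.9)³·(0.0086)³) = 2.4×10⁻⁷
Q_p = 2.4×10⁻⁷ < K_p = 1.4×10⁻⁶, so the forward reaction proceeds.

to the right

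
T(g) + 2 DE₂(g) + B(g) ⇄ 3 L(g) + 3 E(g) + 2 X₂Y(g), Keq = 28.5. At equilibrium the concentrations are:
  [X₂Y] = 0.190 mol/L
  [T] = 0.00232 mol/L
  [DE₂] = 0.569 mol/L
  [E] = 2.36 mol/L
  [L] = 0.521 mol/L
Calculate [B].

At equilibrium, Keq = [L]³·[E]³·[X₂Y]² / ([T]·[DE₂]²·[B]) = 28.5.
(0.521)³·(2.36)³·(0.190)² / ((0.00232)·(0.569)²·([B])) = 28.5
[B] = 3.13 mol/L

[B] = 3.13 mol/L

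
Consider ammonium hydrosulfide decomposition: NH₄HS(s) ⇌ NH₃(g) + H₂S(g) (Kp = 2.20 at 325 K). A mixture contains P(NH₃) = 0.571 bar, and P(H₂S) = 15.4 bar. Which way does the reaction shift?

toward reactants

(NH₄HS is a pure solid — omitted from Qp.)
Qp = P(NH₃)·P(H₂S) = (0.571)·(15.4) = 8.79
Qp = 8.79 > Kp = 2.20, so the reverse reaction proceeds.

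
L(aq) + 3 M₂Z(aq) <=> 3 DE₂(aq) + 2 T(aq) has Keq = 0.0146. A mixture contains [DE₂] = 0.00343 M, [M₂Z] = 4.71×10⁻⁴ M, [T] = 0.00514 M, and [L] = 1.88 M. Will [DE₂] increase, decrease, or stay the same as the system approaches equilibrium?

Q = [DE₂]³·[T]² / ([L]·[M₂Z]³) = (0.00343)³·(0.00514)² / ((1.88)·(4.71×10⁻⁴)³) = 0.00543
Q = 0.00543 < Keq = 0.0146: net forward reaction.
DE₂ is a product, so it increases.

increase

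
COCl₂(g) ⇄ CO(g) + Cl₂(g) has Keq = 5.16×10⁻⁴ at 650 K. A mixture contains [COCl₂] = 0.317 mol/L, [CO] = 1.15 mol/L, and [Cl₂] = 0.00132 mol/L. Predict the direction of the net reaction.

Q = [CO]·[Cl₂] / [COCl₂] = (1.15)·(0.00132) / (0.317) = 0.00479
Q = 0.00479 > Keq = 5.16×10⁻⁴, so the reverse reaction proceeds.

to the left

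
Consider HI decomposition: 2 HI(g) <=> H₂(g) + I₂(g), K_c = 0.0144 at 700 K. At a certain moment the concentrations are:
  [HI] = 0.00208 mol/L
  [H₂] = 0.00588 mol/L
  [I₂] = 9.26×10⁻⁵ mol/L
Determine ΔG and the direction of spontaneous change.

ΔG = 12.6 kJ/mol; the forward reaction is non-spontaneous

Q_c = [H₂]·[I₂] / [HI]² = (0.00588)·(9.26×10⁻⁵) / (0.00208)² = 0.126
ΔG = RT ln(Q_c/K_c) = (8.314 J mol⁻¹ K⁻¹)(700 K) × ln(0.126/0.0144)
   = (5.820 kJ/mol)(2.169) = 12.6 kJ/mol
ΔG > 0, so the forward reaction is non-spontaneous (proceeds in reverse).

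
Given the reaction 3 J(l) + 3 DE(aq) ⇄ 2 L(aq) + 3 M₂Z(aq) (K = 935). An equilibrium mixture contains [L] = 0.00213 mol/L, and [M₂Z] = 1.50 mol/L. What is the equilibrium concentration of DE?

[DE] = 0.00254 mol/L

(J is a pure liquid — omitted from K.)
At equilibrium, K = [L]²·[M₂Z]³ / [DE]³ = 935.
(0.00213)²·(1.50)³ / ([DE])³ = 935
[DE]³ = 1.64e-8 ⇒ [DE] = 0.00254 mol/L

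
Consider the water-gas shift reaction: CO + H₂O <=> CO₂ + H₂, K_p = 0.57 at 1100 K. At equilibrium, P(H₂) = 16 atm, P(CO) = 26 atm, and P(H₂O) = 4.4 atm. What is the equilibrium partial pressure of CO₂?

At equilibrium, K_p = P(CO₂)·P(H₂) / (P(CO)·P(H₂O)) = 0.57.
(P(CO₂))·(16) / ((26)·(4.4)) = 0.57
P(CO₂) = 4.08 = 4.1 atm

P(CO₂) = 4.1 atm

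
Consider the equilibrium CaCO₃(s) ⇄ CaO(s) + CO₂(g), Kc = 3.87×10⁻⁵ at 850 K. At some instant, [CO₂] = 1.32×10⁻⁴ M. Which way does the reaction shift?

in the reverse direction

(CaCO₃, CaO are pure solids — omitted from Qc.)
Qc = [CO₂] = 1.32×10⁻⁴
Qc = 1.32×10⁻⁴ > Kc = 3.87×10⁻⁵, so the reverse reaction proceeds.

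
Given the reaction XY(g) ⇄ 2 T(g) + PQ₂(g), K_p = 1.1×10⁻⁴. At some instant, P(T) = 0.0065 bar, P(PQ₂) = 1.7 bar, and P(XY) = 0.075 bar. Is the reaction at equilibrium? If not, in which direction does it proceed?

Q_p = P(T)²·P(PQ₂) / P(XY) = (0.0065)²·(1.7) / (0.075) = 9.6×10⁻⁴
Q_p = 9.6×10⁻⁴ > K_p = 1.1×10⁻⁴, so the reverse reaction proceeds.

in the reverse direction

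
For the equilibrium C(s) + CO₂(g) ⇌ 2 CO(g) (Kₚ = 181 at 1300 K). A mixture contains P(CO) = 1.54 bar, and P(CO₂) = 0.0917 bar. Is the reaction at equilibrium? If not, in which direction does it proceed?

to the right

(C is a pure solid — omitted from Qₚ.)
Qₚ = P(CO)² / P(CO₂) = (1.54)² / (0.0917) = 25.9
Qₚ = 25.9 < Kₚ = 181, so the forward reaction proceeds.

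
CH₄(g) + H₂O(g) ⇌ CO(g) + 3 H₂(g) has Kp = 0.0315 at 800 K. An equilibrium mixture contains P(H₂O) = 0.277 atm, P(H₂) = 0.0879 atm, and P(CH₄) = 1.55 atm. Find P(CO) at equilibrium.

P(CO) = 19.9 atm

At equilibrium, Kp = P(CO)·P(H₂)³ / (P(CH₄)·P(H₂O)) = 0.0315.
(P(CO))·(0.0879)³ / ((1.55)·(0.277)) = 0.0315
P(CO) = 19.9 atm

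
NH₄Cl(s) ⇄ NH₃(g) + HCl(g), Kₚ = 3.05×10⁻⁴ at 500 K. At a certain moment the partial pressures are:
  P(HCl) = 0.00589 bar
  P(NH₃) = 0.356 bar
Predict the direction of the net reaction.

(NH₄Cl is a pure solid — omitted from Qₚ.)
Qₚ = P(NH₃)·P(HCl) = (0.356)·(0.00589) = 0.00210
Qₚ = 0.00210 > Kₚ = 3.05×10⁻⁴, so the reverse reaction proceeds.

to the left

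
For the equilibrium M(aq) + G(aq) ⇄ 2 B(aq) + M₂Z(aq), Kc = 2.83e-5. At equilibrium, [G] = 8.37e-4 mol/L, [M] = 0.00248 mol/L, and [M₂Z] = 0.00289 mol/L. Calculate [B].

[B] = 1.43e-4 mol/L

At equilibrium, Kc = [B]²·[M₂Z] / ([M]·[G]) = 2.83e-5.
([B])²·(0.00289) / ((0.00248)·(8.37e-4)) = 2.83e-5
[B]² = 2.03e-8 ⇒ [B] = 1.43e-4 mol/L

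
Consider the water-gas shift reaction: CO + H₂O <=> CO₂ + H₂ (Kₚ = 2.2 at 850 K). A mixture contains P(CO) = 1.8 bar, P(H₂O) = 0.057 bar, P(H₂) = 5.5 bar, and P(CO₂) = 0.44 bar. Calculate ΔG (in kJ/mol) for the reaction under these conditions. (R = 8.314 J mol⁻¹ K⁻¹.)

Qₚ = P(CO₂)·P(H₂) / (P(CO)·P(H₂O)) = (0.44)·(5.5) / ((1.8)·(0.057)) = 23.6
ΔG = RT ln(Qₚ/Kₚ) = (8.314 J mol⁻¹ K⁻¹)(850 K) × ln(23.6/2.2)
   = (7.067 kJ/mol)(2.373) = 16.8 kJ/mol
ΔG > 0, so the forward reaction is non-spontaneous (proceeds in reverse).

ΔG = 16.8 kJ/mol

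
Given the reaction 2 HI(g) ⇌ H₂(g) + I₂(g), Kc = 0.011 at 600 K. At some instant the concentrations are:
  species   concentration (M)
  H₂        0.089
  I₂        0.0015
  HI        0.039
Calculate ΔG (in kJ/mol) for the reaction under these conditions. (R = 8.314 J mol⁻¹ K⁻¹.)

ΔG = 10.4 kJ/mol

Qc = [H₂]·[I₂] / [HI]² = (0.089)·(0.0015) / (0.039)² = 0.0878
ΔG = RT ln(Qc/Kc) = (8.314 J mol⁻¹ K⁻¹)(600 K) × ln(0.0878/0.011)
   = (4.988 kJ/mol)(2.077) = 10.4 kJ/mol
ΔG > 0, so the forward reaction is non-spontaneous (proceeds in reverse).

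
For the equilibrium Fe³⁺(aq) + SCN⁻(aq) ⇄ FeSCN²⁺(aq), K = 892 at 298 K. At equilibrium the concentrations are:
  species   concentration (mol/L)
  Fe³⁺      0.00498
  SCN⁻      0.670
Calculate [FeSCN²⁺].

[FeSCN²⁺] = 2.98 mol/L

At equilibrium, K = [FeSCN²⁺] / ([Fe³⁺]·[SCN⁻]) = 892.
([FeSCN²⁺]) / ((0.00498)·(0.670)) = 892
[FeSCN²⁺] = 2.98 mol/L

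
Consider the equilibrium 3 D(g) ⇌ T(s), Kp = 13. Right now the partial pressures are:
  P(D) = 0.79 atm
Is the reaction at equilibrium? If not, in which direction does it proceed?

toward products

(T is a pure solid — omitted from Qp.)
Qp = 1 / P(D)³ = 1 / (0.79)³ = 2.0
Qp = 2.0 < Kp = 13, so the forward reaction proceeds.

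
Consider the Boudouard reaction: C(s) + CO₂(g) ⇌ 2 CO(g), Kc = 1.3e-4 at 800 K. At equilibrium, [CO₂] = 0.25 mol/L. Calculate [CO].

(C is a pure solid — omitted from Kc.)
At equilibrium, Kc = [CO]² / [CO₂] = 1.3e-4.
([CO])² / (0.25) = 1.3e-4
[CO]² = 3.25e-5 ⇒ [CO] = 0.0057 mol/L

[CO] = 0.0057 mol/L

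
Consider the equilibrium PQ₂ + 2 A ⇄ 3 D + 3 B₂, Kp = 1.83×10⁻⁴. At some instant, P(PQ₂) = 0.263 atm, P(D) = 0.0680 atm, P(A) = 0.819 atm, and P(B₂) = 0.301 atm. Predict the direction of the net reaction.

Qp = P(D)³·P(B₂)³ / (P(PQ₂)·P(A)²) = (0.0680)³·(0.301)³ / ((0.263)·(0.819)²) = 4.86×10⁻⁵
Qp = 4.86×10⁻⁵ < Kp = 1.83×10⁻⁴, so the forward reaction proceeds.

in the forward direction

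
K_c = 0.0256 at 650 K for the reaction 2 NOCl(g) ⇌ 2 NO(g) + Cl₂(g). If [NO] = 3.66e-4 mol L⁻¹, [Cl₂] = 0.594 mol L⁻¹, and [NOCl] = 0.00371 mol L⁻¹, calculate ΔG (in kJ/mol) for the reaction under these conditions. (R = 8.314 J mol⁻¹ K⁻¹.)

ΔG = -8.04 kJ/mol

Q_c = [NO]²·[Cl₂] / [NOCl]² = (3.66e-4)²·(0.594) / (0.00371)² = 0.00578
ΔG = RT ln(Q_c/K_c) = (8.314 J mol⁻¹ K⁻¹)(650 K) × ln(0.00578/0.0256)
   = (5.404 kJ/mol)(-1.488) = -8.04 kJ/mol
ΔG < 0, so the forward reaction is spontaneous (proceeds forward).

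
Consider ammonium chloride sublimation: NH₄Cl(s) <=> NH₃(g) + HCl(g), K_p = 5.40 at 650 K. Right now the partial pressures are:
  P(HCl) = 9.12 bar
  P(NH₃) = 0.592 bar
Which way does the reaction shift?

(NH₄Cl is a pure solid — omitted from Q_p.)
Q_p = P(NH₃)·P(HCl) = (0.592)·(9.12) = 5.40
Q_p = 5.40 = K_p, so the system is already at equilibrium.

no net change (already at equilibrium)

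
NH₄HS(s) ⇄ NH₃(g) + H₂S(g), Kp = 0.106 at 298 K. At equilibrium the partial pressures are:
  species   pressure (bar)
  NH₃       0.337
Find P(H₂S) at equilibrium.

(NH₄HS is a pure solid — omitted from Kp.)
At equilibrium, Kp = P(NH₃)·P(H₂S) = 0.106.
(0.337)·(P(H₂S)) = 0.106
P(H₂S) = 0.315 bar

P(H₂S) = 0.315 bar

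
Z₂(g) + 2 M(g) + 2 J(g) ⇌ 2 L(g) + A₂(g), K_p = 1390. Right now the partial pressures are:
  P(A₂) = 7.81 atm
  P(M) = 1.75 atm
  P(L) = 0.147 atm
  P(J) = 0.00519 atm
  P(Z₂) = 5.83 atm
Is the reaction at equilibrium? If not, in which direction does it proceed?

Q_p = P(L)²·P(A₂) / (P(Z₂)·P(M)²·P(J)²) = (0.147)²·(7.81) / ((5.83)·(1.75)²·(0.00519)²) = 351
Q_p = 351 < K_p = 1390, so the forward reaction proceeds.

forward (toward products)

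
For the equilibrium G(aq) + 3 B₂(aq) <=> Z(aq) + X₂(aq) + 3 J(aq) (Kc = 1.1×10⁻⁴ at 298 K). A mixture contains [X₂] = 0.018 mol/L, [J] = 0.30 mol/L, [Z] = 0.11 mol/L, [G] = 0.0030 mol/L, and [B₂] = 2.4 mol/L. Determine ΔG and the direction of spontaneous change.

ΔG = 6.10 kJ/mol; the forward reaction is non-spontaneous

Qc = [Z]·[X₂]·[J]³ / ([G]·[B₂]³) = (0.11)·(0.018)·(0.30)³ / ((0.0030)·(2.4)³) = 0.00129
ΔG = RT ln(Qc/Kc) = (8.314 J mol⁻¹ K⁻¹)(298 K) × ln(0.00129/1.1×10⁻⁴)
   = (2.478 kJ/mol)(2.462) = 6.10 kJ/mol
ΔG > 0, so the forward reaction is non-spontaneous (proceeds in reverse).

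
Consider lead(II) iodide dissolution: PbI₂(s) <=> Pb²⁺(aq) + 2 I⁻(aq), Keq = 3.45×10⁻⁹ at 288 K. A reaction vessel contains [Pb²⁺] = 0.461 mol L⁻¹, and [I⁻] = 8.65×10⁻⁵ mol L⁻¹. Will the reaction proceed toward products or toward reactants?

(PbI₂ is a pure solid — omitted from Q.)
Q = [Pb²⁺]·[I⁻]² = (0.461)·(8.65×10⁻⁵)² = 3.45×10⁻⁹
Q = 3.45×10⁻⁹ = Keq, so the system is already at equilibrium.

no net change (already at equilibrium)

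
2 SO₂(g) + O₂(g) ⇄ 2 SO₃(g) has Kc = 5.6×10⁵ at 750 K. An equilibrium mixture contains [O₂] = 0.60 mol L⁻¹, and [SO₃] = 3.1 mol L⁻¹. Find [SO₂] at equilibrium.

[SO₂] = 0.0053 mol L⁻¹

At equilibrium, Kc = [SO₃]² / ([SO₂]²·[O₂]) = 5.6×10⁵.
(3.1)² / (([SO₂])²·(0.60)) = 5.6×10⁵
[SO₂]² = 2.86×10⁻⁵ ⇒ [SO₂] = 0.0053 mol L⁻¹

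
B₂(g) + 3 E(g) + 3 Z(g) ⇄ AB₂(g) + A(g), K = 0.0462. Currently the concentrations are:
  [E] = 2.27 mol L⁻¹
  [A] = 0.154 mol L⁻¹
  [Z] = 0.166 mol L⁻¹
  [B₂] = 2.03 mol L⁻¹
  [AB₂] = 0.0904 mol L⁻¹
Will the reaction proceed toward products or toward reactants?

Q = [AB₂]·[A] / ([B₂]·[E]³·[Z]³) = (0.0904)·(0.154) / ((2.03)·(2.27)³·(0.166)³) = 0.128
Q = 0.128 > K = 0.0462, so the reverse reaction proceeds.

reverse (toward reactants)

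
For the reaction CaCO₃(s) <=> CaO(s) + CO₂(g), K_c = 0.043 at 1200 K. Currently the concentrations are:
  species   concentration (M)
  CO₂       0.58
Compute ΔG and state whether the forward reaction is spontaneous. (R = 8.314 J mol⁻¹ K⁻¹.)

ΔG = 26.0 kJ/mol; the forward reaction is non-spontaneous

(CaCO₃, CaO are pure solids — omitted from Q_c.)
Q_c = [CO₂] = 0.580
ΔG = RT ln(Q_c/K_c) = (8.314 J mol⁻¹ K⁻¹)(1200 K) × ln(0.580/0.043)
   = (9.977 kJ/mol)(2.602) = 26.0 kJ/mol
ΔG > 0, so the forward reaction is non-spontaneous (proceeds in reverse).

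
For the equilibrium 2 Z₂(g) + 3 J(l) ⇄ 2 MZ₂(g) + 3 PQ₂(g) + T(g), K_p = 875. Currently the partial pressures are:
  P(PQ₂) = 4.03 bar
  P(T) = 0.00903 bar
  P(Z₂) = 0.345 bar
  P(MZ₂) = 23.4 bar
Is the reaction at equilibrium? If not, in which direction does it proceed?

toward reactants

(J is a pure liquid — omitted from Q_p.)
Q_p = P(MZ₂)²·P(PQ₂)³·P(T) / P(Z₂)² = (23.4)²·(4.03)³·(0.00903) / (0.345)² = 2720
Q_p = 2720 > K_p = 875, so the reverse reaction proceeds.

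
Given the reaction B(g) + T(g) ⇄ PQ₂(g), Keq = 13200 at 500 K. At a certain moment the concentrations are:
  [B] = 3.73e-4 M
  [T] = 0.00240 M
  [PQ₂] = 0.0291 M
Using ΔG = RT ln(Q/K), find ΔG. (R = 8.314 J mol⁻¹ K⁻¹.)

Q = [PQ₂] / ([B]·[T]) = (0.0291) / ((3.73e-4)·(0.00240)) = 32500
ΔG = RT ln(Q/Keq) = (8.314 J mol⁻¹ K⁻¹)(500 K) × ln(32500/13200)
   = (4.157 kJ/mol)(0.9010) = 3.75 kJ/mol
ΔG > 0, so the forward reaction is non-spontaneous (proceeds in reverse).

ΔG = 3.75 kJ/mol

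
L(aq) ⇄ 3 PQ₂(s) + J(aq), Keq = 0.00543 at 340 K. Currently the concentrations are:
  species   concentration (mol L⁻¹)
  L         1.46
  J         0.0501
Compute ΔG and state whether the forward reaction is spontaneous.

(PQ₂ is a pure solid — omitted from Q.)
Q = [J] / [L] = (0.0501) / (1.46) = 0.0343
ΔG = RT ln(Q/Keq) = (8.314 J mol⁻¹ K⁻¹)(340 K) × ln(0.0343/0.00543)
   = (2.827 kJ/mol)(1.843) = 5.21 kJ/mol
ΔG > 0, so the forward reaction is non-spontaneous (proceeds in reverse).

ΔG = 5.21 kJ/mol; the forward reaction is non-spontaneous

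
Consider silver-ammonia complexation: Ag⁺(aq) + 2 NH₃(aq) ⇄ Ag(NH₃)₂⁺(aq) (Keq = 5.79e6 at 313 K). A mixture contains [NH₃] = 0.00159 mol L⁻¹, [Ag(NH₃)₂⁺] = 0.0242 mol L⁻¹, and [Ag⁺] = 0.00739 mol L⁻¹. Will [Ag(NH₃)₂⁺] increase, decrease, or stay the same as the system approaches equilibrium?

increase

Q = [Ag(NH₃)₂⁺] / ([Ag⁺]·[NH₃]²) = (0.0242) / ((0.00739)·(0.00159)²) = 1.30e6
Q = 1.30e6 < Keq = 5.79e6: net forward reaction.
Ag(NH₃)₂⁺ is a product, so it increases.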